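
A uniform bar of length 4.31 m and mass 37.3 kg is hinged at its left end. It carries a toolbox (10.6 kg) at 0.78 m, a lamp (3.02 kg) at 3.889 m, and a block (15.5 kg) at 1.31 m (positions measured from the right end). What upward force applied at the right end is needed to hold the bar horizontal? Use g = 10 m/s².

Choose the left end as the axis so the unknown pivot reaction has zero arm there.
Beam weight: 37.3 × 10 = 373 N down at 2.155 m → arm 2.155 m, τ = 373 × 2.155 = 803.8 N·m clockwise.
Toolbox: 10.6 × 10 = 106 N down at 0.78 m → arm 3.53 m, τ = 106 × 3.53 = 374.2 N·m clockwise.
Lamp: 3.02 × 10 = 30.2 N down at 3.889 m → arm 0.421 m, τ = 30.2 × 0.421 = 12.71 N·m clockwise.
Block: 15.5 × 10 = 155 N down at 1.31 m → arm 3 m, τ = 155 × 3 = 465 N·m clockwise.
Net moment of the loads = 1656 N·m clockwise.
The upward force F acts at the right end, arm 4.31 m, giving F × 4.31 counterclockwise.
Στ = 0 ⇒ F × 4.31 = 1656 ⇒ F = 1656 / 4.31 = 384 N.

F ≈ 384 N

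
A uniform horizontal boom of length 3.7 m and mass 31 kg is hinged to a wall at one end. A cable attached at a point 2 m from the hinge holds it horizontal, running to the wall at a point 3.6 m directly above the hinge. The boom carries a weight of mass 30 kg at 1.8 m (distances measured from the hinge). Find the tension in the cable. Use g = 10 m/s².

T ≈ 637 N

Sum moments about the hinge (the unknown hinge reaction has zero arm there).
Beam weight: 31 × 10 = 310 N down at 1.85 m → arm 1.85 m, τ = 310 × 1.85 = 573.5 N·m clockwise.
Weight: 30 × 10 = 300 N down at 1.8 m → arm 1.8 m, τ = 300 × 1.8 = 540 N·m clockwise.
Total clockwise load moment = 1114 N·m.
The cable tension T acts at 2 m; only its component perpendicular to the boom, T sinθ, produces torque. sinθ = h/√(h²+d²) = 3.6/√(3.6²+2²) = 0.8742.
Setting net torque to zero: T × 2 × 0.8742 = 1114 → T = 1114 / 1.748 = 637 N.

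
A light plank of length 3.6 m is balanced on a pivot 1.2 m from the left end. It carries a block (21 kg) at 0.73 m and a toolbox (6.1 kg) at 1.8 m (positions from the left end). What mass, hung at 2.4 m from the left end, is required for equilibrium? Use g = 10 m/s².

Take moments about the pivot (at 1.2 m from the left end).
Block: 21 × 10 = 210 N down at 0.73 m → arm 0.47 m, τ = 210 × 0.47 = 98.7 N·m counterclockwise.
Toolbox: 6.1 × 10 = 61 N down at 1.8 m → arm 0.6 m, τ = 61 × 0.6 = 36.6 N·m clockwise.
Net moment of known loads = 62.1 N·m counterclockwise.
An unknown mass m at 2.4 m has arm 1.2 m; its moment is m·g·1.2 clockwise.
Στ = 0 ⇒ m × 10 × 1.2 = 62.1 ⇒ m = 62.1 / (10 × 1.2) = 5.17 kg.

m ≈ 5.17 kg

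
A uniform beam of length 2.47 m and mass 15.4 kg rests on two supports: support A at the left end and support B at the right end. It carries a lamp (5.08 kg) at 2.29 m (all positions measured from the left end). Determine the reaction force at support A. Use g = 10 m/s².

Sum moments about support B (its reaction then has zero moment arm).
Beam weight: 15.4 × 10 = 154 N down at 1.235 m → arm 1.235 m, τ = 154 × 1.235 = 190.2 N·m counterclockwise.
Lamp: 5.08 × 10 = 50.8 N down at 2.29 m → arm 0.18 m, τ = 50.8 × 0.18 = 9.144 N·m counterclockwise.
Net load moment about support B = 199.3 N·m counterclockwise.
Reaction R at support A is upward at 0 m, arm 2.47 m → moment R × 2.47 clockwise.
For rotational equilibrium, R × 2.47 = 199.3, so R = 80.7 N.

R_A ≈ 80.7 N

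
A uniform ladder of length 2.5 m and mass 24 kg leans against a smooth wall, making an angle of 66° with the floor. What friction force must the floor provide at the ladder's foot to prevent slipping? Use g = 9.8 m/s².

f ≈ 52.4 N

About the foot of the ladder:
Ladder weight 24×9.8 = 235.2 N acts at 1.25 m along the ladder; its horizontal arm is 1.25·cos66° = 0.5084 m → τ = 119.6 N·m clockwise.
Wall normal N acts horizontally at the top; its moment arm is the height L sinθ = 2.5·sin66° = 2.284 m, counterclockwise.
Setting net torque to zero: N × 2.284 = 119.6 → N = 52.4 N.
ΣFx = 0: friction at the foot balances the wall's push, so f = N_wall = 52.4 N.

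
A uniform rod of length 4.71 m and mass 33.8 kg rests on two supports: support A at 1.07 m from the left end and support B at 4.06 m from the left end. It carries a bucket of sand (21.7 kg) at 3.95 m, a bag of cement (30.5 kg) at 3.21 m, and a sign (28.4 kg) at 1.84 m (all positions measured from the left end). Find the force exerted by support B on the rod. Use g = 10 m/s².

About support A:
Beam weight: 33.8 × 10 = 338 N down at 2.355 m → arm 1.285 m, τ = 338 × 1.285 = 434.3 N·m clockwise.
Bucket of sand: 21.7 × 10 = 217 N down at 3.95 m → arm 2.88 m, τ = 217 × 2.88 = 625 N·m clockwise.
Bag of cement: 30.5 × 10 = 305 N down at 3.21 m → arm 2.14 m, τ = 305 × 2.14 = 652.7 N·m clockwise.
Sign: 28.4 × 10 = 284 N down at 1.84 m → arm 0.77 m, τ = 284 × 0.77 = 218.7 N·m clockwise.
Net load moment about support A = 1931 N·m clockwise.
Reaction R at support B is upward at 4.06 m, arm 2.99 m → moment R × 2.99 counterclockwise.
For rotational equilibrium, R × 2.99 = 1931, so R = 646 N.

R_B ≈ 646 N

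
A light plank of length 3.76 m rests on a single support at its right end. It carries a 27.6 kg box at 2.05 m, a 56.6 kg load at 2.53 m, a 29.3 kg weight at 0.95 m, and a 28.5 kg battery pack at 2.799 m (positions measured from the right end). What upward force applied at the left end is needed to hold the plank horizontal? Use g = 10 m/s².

F ≈ 818 N

Taking torques about the right end:
Box: 27.6 × 10 = 276 N down at 2.05 m → arm 2.05 m, τ = 276 × 2.05 = 565.8 N·m counterclockwise.
Load: 56.6 × 10 = 566 N down at 2.53 m → arm 2.53 m, τ = 566 × 2.53 = 1432 N·m counterclockwise.
Weight: 29.3 × 10 = 293 N down at 0.95 m → arm 0.95 m, τ = 293 × 0.95 = 278.3 N·m counterclockwise.
Battery pack: 28.5 × 10 = 285 N down at 2.799 m → arm 2.799 m, τ = 285 × 2.799 = 797.7 N·m counterclockwise.
Net moment of the loads = 3074 N·m counterclockwise.
The upward force F acts at the left end, arm 3.76 m, giving F × 3.76 clockwise.
Balancing moments: F × 3.76 = 3074, giving F = 3074 / 3.76 = 818 N.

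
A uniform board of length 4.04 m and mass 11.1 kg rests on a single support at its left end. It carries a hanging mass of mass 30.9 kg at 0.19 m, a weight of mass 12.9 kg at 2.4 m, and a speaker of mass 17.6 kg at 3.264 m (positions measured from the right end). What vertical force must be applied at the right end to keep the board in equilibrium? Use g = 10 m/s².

Choose the left end as the axis so the unknown pivot reaction has zero arm there.
Beam weight: 11.1 × 10 = 111 N down at 2.02 m → arm 2.02 m, τ = 111 × 2.02 = 224.2 N·m clockwise.
Hanging mass: 30.9 × 10 = 309 N down at 0.19 m → arm 3.85 m, τ = 309 × 3.85 = 1190 N·m clockwise.
Weight: 12.9 × 10 = 129 N down at 2.4 m → arm 1.64 m, τ = 129 × 1.64 = 211.6 N·m clockwise.
Speaker: 17.6 × 10 = 176 N down at 3.264 m → arm 0.776 m, τ = 176 × 0.776 = 136.6 N·m clockwise.
Net moment of the loads = 1762 N·m clockwise.
The upward force F acts at the right end, arm 4.04 m, giving F × 4.04 counterclockwise.
For rotational equilibrium, F × 4.04 = 1762, so F = 1762 / 4.04 = 436 N.

F ≈ 436 N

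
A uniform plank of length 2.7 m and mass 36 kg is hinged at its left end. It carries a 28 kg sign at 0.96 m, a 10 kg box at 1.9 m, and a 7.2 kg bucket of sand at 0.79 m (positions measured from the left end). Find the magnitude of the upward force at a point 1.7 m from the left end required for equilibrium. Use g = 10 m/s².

F ≈ 589 N

Taking torques about the left end:
Beam weight: 36 × 10 = 360 N down at 1.35 m → arm 1.35 m, τ = 360 × 1.35 = 486 N·m clockwise.
Sign: 28 × 10 = 280 N down at 0.96 m → arm 0.96 m, τ = 280 × 0.96 = 268.8 N·m clockwise.
Box: 10 × 10 = 100 N down at 1.9 m → arm 1.9 m, τ = 100 × 1.9 = 190 N·m clockwise.
Bucket of sand: 7.2 × 10 = 72 N down at 0.79 m → arm 0.79 m, τ = 72 × 0.79 = 56.88 N·m clockwise.
Net moment of the loads = 1002 N·m clockwise.
The upward force F acts at a point 1.7 m from the left end, arm 1.7 m, giving F × 1.7 counterclockwise.
Balancing moments: F × 1.7 = 1002, giving F = 1002 / 1.7 = 589 N.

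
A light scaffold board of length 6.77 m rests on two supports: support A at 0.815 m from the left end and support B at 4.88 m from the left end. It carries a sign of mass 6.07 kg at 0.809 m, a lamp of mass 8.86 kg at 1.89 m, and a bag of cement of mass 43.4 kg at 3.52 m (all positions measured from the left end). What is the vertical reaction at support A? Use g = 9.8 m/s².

Take moments about support B.
Sign: 6.07 × 9.8 = 59.49 N down at 0.809 m → arm 4.071 m, τ = 59.49 × 4.071 = 242.2 N·m counterclockwise.
Lamp: 8.86 × 9.8 = 86.83 N down at 1.89 m → arm 2.99 m, τ = 86.83 × 2.99 = 259.6 N·m counterclockwise.
Bag of cement: 43.4 × 9.8 = 425.3 N down at 3.52 m → arm 1.36 m, τ = 425.3 × 1.36 = 578.4 N·m counterclockwise.
Net load moment about support B = 1080 N·m counterclockwise.
Reaction R at support A is upward at 0.815 m, arm 4.065 m → moment R × 4.065 clockwise.
For rotational equilibrium, R × 4.065 = 1080, so R = 266 N.

R_A ≈ 266 N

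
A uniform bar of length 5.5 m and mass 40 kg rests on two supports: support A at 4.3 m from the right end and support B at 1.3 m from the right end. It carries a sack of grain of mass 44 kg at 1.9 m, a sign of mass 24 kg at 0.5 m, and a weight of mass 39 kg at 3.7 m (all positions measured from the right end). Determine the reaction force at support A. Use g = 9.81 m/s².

R_A ≈ 519 N

About support B:
Beam weight: 40 × 9.81 = 392.4 N down at 2.75 m → arm 1.45 m, τ = 392.4 × 1.45 = 569 N·m counterclockwise.
Sack of grain: 44 × 9.81 = 431.6 N down at 1.9 m → arm 0.6 m, τ = 431.6 × 0.6 = 259 N·m counterclockwise.
Sign: 24 × 9.81 = 235.4 N down at 0.5 m → arm 0.8 m, τ = 235.4 × 0.8 = 188.3 N·m clockwise.
Weight: 39 × 9.81 = 382.6 N down at 3.7 m → arm 2.4 m, τ = 382.6 × 2.4 = 918.2 N·m counterclockwise.
Net load moment about support B = 1558 N·m counterclockwise.
Reaction R at support A is upward at 4.3 m, arm 3 m → moment R × 3 clockwise.
Setting net torque to zero: R × 3 = 1558 → R = 519 N.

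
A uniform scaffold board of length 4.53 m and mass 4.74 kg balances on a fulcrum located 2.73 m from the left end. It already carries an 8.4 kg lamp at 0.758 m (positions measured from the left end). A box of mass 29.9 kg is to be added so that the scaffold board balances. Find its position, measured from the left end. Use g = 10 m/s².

x ≈ 3.36 m from the left end

Take moments about the fulcrum (at 2.73 m from the left end).
Beam weight: 4.74 × 10 = 47.4 N down at 2.265 m → arm 0.465 m, τ = 47.4 × 0.465 = 22.04 N·m counterclockwise.
Lamp: 8.4 × 10 = 84 N down at 0.758 m → arm 1.972 m, τ = 84 × 1.972 = 165.6 N·m counterclockwise.
Net moment of existing loads = 187.6 N·m counterclockwise.
The box weighs 29.9 × 10 = 299 N and must supply an equal clockwise moment, so its lever arm about the fulcrum is 187.6 / 299 = 0.627 m.
That puts it at 2.73 + 0.627 = 3.36 m from the left end.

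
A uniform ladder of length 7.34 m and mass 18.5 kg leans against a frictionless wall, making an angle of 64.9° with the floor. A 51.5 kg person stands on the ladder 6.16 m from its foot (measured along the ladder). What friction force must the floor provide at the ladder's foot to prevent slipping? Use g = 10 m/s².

f ≈ 246 N

Choose the foot of the ladder as the axis so the floor normal and friction both act there and drop out.
Ladder weight 18.5×10 = 185 N acts at 3.67 m along the ladder; its horizontal arm is 3.67·cos64.9° = 1.557 m → τ = 288 N·m clockwise.
Person: 51.5×10 = 515 N at 6.16 m → arm 2.613 m → τ = 1346 N·m clockwise.
Wall normal N acts horizontally at the top; its moment arm is the height L sinθ = 7.34·sin64.9° = 6.647 m, counterclockwise.
Balancing moments: N × 6.647 = 1634, giving N = 246 N.
ΣFx = 0: friction at the foot balances the wall's push, so f = N_wall = 246 N.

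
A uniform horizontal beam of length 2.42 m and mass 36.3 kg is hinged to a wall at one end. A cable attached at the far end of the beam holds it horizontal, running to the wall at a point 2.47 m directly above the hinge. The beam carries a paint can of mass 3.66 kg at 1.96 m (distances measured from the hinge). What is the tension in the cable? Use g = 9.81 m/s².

T ≈ 290 N

Take moments about the hinge.
Beam weight: 36.3 × 9.81 = 356.1 N down at 1.21 m → arm 1.21 m, τ = 356.1 × 1.21 = 430.9 N·m clockwise.
Paint can: 3.66 × 9.81 = 35.9 N down at 1.96 m → arm 1.96 m, τ = 35.9 × 1.96 = 70.36 N·m clockwise.
Total clockwise load moment = 501.3 N·m.
The cable tension T acts at 2.42 m; only its component perpendicular to the beam, T sinθ, produces torque. sinθ = h/√(h²+d²) = 2.47/√(2.47²+2.42²) = 0.7143.
Balancing moments: T × 2.42 × 0.7143 = 501.3, giving T = 501.3 / 1.729 = 290 N.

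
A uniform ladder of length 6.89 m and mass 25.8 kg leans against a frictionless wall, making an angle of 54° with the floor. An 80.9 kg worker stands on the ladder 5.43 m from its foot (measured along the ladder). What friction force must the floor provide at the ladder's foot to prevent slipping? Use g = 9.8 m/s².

f ≈ 546 N

About the foot of the ladder:
Ladder weight 25.8×9.8 = 252.8 N acts at 3.445 m along the ladder; its horizontal arm is 3.445·cos54° = 2.025 m → τ = 511.9 N·m clockwise.
Worker: 80.9×9.8 = 792.8 N at 5.43 m → arm 3.192 m → τ = 2531 N·m clockwise.
Wall normal N acts horizontally at the top; its moment arm is the height L sinθ = 6.89·sin54° = 5.574 m, counterclockwise.
For rotational equilibrium, N × 5.574 = 3043, so N = 546 N.
ΣFx = 0: friction at the foot balances the wall's push, so f = N_wall = 546 N.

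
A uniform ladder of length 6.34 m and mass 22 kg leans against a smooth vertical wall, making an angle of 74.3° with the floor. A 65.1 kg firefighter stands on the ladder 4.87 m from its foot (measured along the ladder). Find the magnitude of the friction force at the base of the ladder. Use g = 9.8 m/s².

Take moments about the foot of the ladder.
Ladder weight 22×9.8 = 215.6 N acts at 3.17 m along the ladder; its horizontal arm is 3.17·cos74.3° = 0.8578 m → τ = 184.9 N·m clockwise.
Firefighter: 65.1×9.8 = 638 N at 4.87 m → arm 1.318 m → τ = 840.9 N·m clockwise.
Wall normal N acts horizontally at the top; its moment arm is the height L sinθ = 6.34·sin74.3° = 6.103 m, counterclockwise.
Balancing moments: N × 6.103 = 1026, giving N = 168 N.
ΣFx = 0: friction at the foot balances the wall's push, so f = N_wall = 168 N.

f ≈ 168 N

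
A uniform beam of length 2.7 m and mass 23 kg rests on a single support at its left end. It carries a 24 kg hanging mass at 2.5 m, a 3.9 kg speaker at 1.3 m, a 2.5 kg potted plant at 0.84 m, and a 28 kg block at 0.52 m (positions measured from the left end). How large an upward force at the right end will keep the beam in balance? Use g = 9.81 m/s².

Take moments about the left end.
Beam weight: 23 × 9.81 = 225.6 N down at 1.35 m → arm 1.35 m, τ = 225.6 × 1.35 = 304.6 N·m clockwise.
Hanging mass: 24 × 9.81 = 235.4 N down at 2.5 m → arm 2.5 m, τ = 235.4 × 2.5 = 588.5 N·m clockwise.
Speaker: 3.9 × 9.81 = 38.26 N down at 1.3 m → arm 1.3 m, τ = 38.26 × 1.3 = 49.74 N·m clockwise.
Potted plant: 2.5 × 9.81 = 24.53 N down at 0.84 m → arm 0.84 m, τ = 24.53 × 0.84 = 20.61 N·m clockwise.
Block: 28 × 9.81 = 274.7 N down at 0.52 m → arm 0.52 m, τ = 274.7 × 0.52 = 142.8 N·m clockwise.
Net moment of the loads = 1106 N·m clockwise.
The upward force F acts at the right end, arm 2.7 m, giving F × 2.7 counterclockwise.
Στ = 0 ⇒ F × 2.7 = 1106 ⇒ F = 1106 / 2.7 = 410 N.

F ≈ 410 N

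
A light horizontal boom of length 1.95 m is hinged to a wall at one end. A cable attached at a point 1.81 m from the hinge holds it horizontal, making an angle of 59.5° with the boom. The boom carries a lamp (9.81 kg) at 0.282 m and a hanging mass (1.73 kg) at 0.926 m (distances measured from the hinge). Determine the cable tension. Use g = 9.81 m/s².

T ≈ 27.5 N

Sum moments about the hinge (the unknown hinge reaction has zero arm there).
Lamp: 9.81 × 9.81 = 96.24 N down at 0.282 m → arm 0.282 m, τ = 96.24 × 0.282 = 27.14 N·m clockwise.
Hanging mass: 1.73 × 9.81 = 16.97 N down at 0.926 m → arm 0.926 m, τ = 16.97 × 0.926 = 15.71 N·m clockwise.
Total clockwise load moment = 42.85 N·m.
The cable tension T acts at 1.81 m; only its component perpendicular to the boom, T sinθ, produces torque. sin 59.5° = 0.8616.
Balancing moments: T × 1.81 × 0.8616 = 42.85, giving T = 42.85 / 1.559 = 27.5 N.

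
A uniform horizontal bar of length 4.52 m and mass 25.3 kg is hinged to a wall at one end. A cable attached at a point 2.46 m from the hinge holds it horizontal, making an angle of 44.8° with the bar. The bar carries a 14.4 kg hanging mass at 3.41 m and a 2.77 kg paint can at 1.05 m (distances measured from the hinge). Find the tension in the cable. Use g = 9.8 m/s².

T ≈ 617 N

Sum moments about the hinge (the unknown hinge reaction has zero arm there).
Beam weight: 25.3 × 9.8 = 247.9 N down at 2.26 m → arm 2.26 m, τ = 247.9 × 2.26 = 560.3 N·m clockwise.
Hanging mass: 14.4 × 9.8 = 141.1 N down at 3.41 m → arm 3.41 m, τ = 141.1 × 3.41 = 481.2 N·m clockwise.
Paint can: 2.77 × 9.8 = 27.15 N down at 1.05 m → arm 1.05 m, τ = 27.15 × 1.05 = 28.51 N·m clockwise.
Total clockwise load moment = 1070 N·m.
The cable tension T acts at 2.46 m; only its component perpendicular to the bar, T sinθ, produces torque. sin 44.8° = 0.7046.
For rotational equilibrium, T × 2.46 × 0.7046 = 1070, so T = 1070 / 1.733 = 617 N.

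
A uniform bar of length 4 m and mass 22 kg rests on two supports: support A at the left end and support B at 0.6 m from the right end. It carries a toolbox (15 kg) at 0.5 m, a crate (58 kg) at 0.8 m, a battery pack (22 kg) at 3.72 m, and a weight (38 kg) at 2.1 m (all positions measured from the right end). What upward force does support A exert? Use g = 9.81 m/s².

R_A ≈ 481 N

Choose support B as the axis so its reaction then has zero moment arm.
Beam weight: 22 × 9.81 = 215.8 N down at 2 m → arm 1.4 m, τ = 215.8 × 1.4 = 302.1 N·m counterclockwise.
Toolbox: 15 × 9.81 = 147.2 N down at 0.5 m → arm 0.1 m, τ = 147.2 × 0.1 = 14.72 N·m clockwise.
Crate: 58 × 9.81 = 569 N down at 0.8 m → arm 0.2 m, τ = 569 × 0.2 = 113.8 N·m counterclockwise.
Battery pack: 22 × 9.81 = 215.8 N down at 3.72 m → arm 3.12 m, τ = 215.8 × 3.12 = 673.3 N·m counterclockwise.
Weight: 38 × 9.81 = 372.8 N down at 2.1 m → arm 1.5 m, τ = 372.8 × 1.5 = 559.2 N·m counterclockwise.
Net load moment about support B = 1634 N·m counterclockwise.
Reaction R at support A is upward at 4 m, arm 3.4 m → moment R × 3.4 clockwise.
Setting net torque to zero: R × 3.4 = 1634 → R = 481 N.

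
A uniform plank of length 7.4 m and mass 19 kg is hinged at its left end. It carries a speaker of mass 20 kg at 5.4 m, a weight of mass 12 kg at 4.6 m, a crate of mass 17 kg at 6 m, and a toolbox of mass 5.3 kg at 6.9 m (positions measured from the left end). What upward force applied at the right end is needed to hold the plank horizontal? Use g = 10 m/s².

F ≈ 503 N

About the left end:
Beam weight: 19 × 10 = 190 N down at 3.7 m → arm 3.7 m, τ = 190 × 3.7 = 703 N·m clockwise.
Speaker: 20 × 10 = 200 N down at 5.4 m → arm 5.4 m, τ = 200 × 5.4 = 1080 N·m clockwise.
Weight: 12 × 10 = 120 N down at 4.6 m → arm 4.6 m, τ = 120 × 4.6 = 552 N·m clockwise.
Crate: 17 × 10 = 170 N down at 6 m → arm 6 m, τ = 170 × 6 = 1020 N·m clockwise.
Toolbox: 5.3 × 10 = 53 N down at 6.9 m → arm 6.9 m, τ = 53 × 6.9 = 365.7 N·m clockwise.
Net moment of the loads = 3721 N·m clockwise.
The upward force F acts at the right end, arm 7.4 m, giving F × 7.4 counterclockwise.
Setting net torque to zero: F × 7.4 = 3721 → F = 3721 / 7.4 = 503 N.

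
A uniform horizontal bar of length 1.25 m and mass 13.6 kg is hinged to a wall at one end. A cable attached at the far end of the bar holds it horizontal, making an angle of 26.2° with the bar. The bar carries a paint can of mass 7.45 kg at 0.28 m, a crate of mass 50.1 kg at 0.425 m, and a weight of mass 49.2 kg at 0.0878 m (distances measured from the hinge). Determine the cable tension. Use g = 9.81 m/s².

T ≈ 643 N

Take moments about the hinge.
Beam weight: 13.6 × 9.81 = 133.4 N down at 0.625 m → arm 0.625 m, τ = 133.4 × 0.625 = 83.38 N·m clockwise.
Paint can: 7.45 × 9.81 = 73.08 N down at 0.28 m → arm 0.28 m, τ = 73.08 × 0.28 = 20.46 N·m clockwise.
Crate: 50.1 × 9.81 = 491.5 N down at 0.425 m → arm 0.425 m, τ = 491.5 × 0.425 = 208.9 N·m clockwise.
Weight: 49.2 × 9.81 = 482.7 N down at 0.0878 m → arm 0.0878 m, τ = 482.7 × 0.0878 = 42.38 N·m clockwise.
Total clockwise load moment = 355.1 N·m.
The cable tension T acts at 1.25 m; only its component perpendicular to the bar, T sinθ, produces torque. sin 26.2° = 0.4415.
Στ = 0 ⇒ T × 1.25 × 0.4415 = 355.1 ⇒ T = 355.1 / 0.5519 = 643 N.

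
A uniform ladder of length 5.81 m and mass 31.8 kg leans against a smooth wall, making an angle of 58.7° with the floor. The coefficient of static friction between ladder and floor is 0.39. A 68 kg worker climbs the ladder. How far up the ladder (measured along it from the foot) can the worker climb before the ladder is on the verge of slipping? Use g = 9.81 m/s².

Choose the foot of the ladder as the axis so the floor normal and friction both act there and drop out.
Ladder weight 31.8×9.81 = 312 N acts at 2.905 m along the ladder; its horizontal arm is 2.905·cos58.7° = 1.509 m → τ = 470.8 N·m clockwise.
Worker weight 68×9.81 = 667.1 N at distance d → arm d·cos58.7° → τ = 667.1·d·0.5195 clockwise.
Wall normal N at the top has arm L sinθ = 4.964 m counterclockwise, so Στ = 0 gives N·4.964 = 470.8 + 346.6·d.
ΣFy = 0 ⇒ N_floor = 979.1 N, so the maximum friction is μ_s·N_floor = 0.39×979.1 = 381.8 N. ΣFx = 0 ⇒ N_wall = f, so at the slipping point N = 381.8 N.
Substituting: 381.8×4.964 = 470.8 + 346.6·d ⇒ d = (1895 − 470.8) / 346.6 = 4.11 m.

d ≈ 4.11 m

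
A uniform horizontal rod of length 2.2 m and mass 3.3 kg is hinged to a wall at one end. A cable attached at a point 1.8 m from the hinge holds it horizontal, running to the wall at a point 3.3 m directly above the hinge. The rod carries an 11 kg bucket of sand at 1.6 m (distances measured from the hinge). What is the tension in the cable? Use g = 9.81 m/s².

Choose the hinge as the axis so the unknown hinge reaction has zero arm there.
Beam weight: 3.3 × 9.81 = 32.37 N down at 1.1 m → arm 1.1 m, τ = 32.37 × 1.1 = 35.61 N·m clockwise.
Bucket of sand: 11 × 9.81 = 107.9 N down at 1.6 m → arm 1.6 m, τ = 107.9 × 1.6 = 172.6 N·m clockwise.
Total clockwise load moment = 208.2 N·m.
The cable tension T acts at 1.8 m; only its component perpendicular to the rod, T sinθ, produces torque. sinθ = h/√(h²+d²) = 3.3/√(3.3²+1.8²) = 0.8779.
Setting net torque to zero: T × 1.8 × 0.8779 = 208.2 → T = 208.2 / 1.58 = 132 N.

T ≈ 132 N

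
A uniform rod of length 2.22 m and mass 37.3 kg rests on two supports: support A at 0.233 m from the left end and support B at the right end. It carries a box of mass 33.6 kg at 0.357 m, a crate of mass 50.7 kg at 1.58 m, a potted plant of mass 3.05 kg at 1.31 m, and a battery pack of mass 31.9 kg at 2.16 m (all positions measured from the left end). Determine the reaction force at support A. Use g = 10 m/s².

R_A ≈ 710 N

Choose support B as the axis so its reaction then has zero moment arm.
Beam weight: 37.3 × 10 = 373 N down at 1.11 m → arm 1.11 m, τ = 373 × 1.11 = 414 N·m counterclockwise.
Box: 33.6 × 10 = 336 N down at 0.357 m → arm 1.863 m, τ = 336 × 1.863 = 626 N·m counterclockwise.
Crate: 50.7 × 10 = 507 N down at 1.58 m → arm 0.64 m, τ = 507 × 0.64 = 324.5 N·m counterclockwise.
Potted plant: 3.05 × 10 = 30.5 N down at 1.31 m → arm 0.91 m, τ = 30.5 × 0.91 = 27.76 N·m counterclockwise.
Battery pack: 31.9 × 10 = 319 N down at 2.16 m → arm 0.06 m, τ = 319 × 0.06 = 19.14 N·m counterclockwise.
Net load moment about support B = 1411 N·m counterclockwise.
Reaction R at support A is upward at 0.233 m, arm 1.987 m → moment R × 1.987 clockwise.
Balancing moments: R × 1.987 = 1411, giving R = 710 N.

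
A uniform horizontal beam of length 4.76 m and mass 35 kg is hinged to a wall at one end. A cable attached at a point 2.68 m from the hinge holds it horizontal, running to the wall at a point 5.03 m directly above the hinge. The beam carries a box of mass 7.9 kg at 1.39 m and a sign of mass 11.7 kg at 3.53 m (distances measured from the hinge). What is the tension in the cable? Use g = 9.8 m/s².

Sum moments about the hinge (the unknown hinge reaction has zero arm there).
Beam weight: 35 × 9.8 = 343 N down at 2.38 m → arm 2.38 m, τ = 343 × 2.38 = 816.3 N·m clockwise.
Box: 7.9 × 9.8 = 77.42 N down at 1.39 m → arm 1.39 m, τ = 77.42 × 1.39 = 107.6 N·m clockwise.
Sign: 11.7 × 9.8 = 114.7 N down at 3.53 m → arm 3.53 m, τ = 114.7 × 3.53 = 404.9 N·m clockwise.
Total clockwise load moment = 1329 N·m.
The cable tension T acts at 2.68 m; only its component perpendicular to the beam, T sinθ, produces torque. sinθ = h/√(h²+d²) = 5.03/√(5.03²+2.68²) = 0.8825.
Setting net torque to zero: T × 2.68 × 0.8825 = 1329 → T = 1329 / 2.365 = 562 N.

T ≈ 562 N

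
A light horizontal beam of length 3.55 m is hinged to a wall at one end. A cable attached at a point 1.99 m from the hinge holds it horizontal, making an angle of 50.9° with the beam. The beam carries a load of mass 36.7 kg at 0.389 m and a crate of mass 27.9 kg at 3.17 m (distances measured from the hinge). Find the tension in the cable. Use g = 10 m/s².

T ≈ 665 N

Take moments about the hinge.
Load: 36.7 × 10 = 367 N down at 0.389 m → arm 0.389 m, τ = 367 × 0.389 = 142.8 N·m clockwise.
Crate: 27.9 × 10 = 279 N down at 3.17 m → arm 3.17 m, τ = 279 × 3.17 = 884.4 N·m clockwise.
Total clockwise load moment = 1027 N·m.
The cable tension T acts at 1.99 m; only its component perpendicular to the beam, T sinθ, produces torque. sin 50.9° = 0.776.
For rotational equilibrium, T × 1.99 × 0.776 = 1027, so T = 1027 / 1.544 = 665 N.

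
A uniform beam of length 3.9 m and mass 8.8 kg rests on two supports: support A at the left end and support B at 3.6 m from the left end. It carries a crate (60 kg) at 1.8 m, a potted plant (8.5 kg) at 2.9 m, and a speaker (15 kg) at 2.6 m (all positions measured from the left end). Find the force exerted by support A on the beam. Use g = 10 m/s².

About support B:
Beam weight: 8.8 × 10 = 88 N down at 1.95 m → arm 1.65 m, τ = 88 × 1.65 = 145.2 N·m counterclockwise.
Crate: 60 × 10 = 600 N down at 1.8 m → arm 1.8 m, τ = 600 × 1.8 = 1080 N·m counterclockwise.
Potted plant: 8.5 × 10 = 85 N down at 2.9 m → arm 0.7 m, τ = 85 × 0.7 = 59.5 N·m counterclockwise.
Speaker: 15 × 10 = 150 N down at 2.6 m → arm 1 m, τ = 150 × 1 = 150 N·m counterclockwise.
Net load moment about support B = 1435 N·m counterclockwise.
Reaction R at support A is upward at 0 m, arm 3.6 m → moment R × 3.6 clockwise.
For rotational equilibrium, R × 3.6 = 1435, so R = 399 N.

R_A ≈ 399 N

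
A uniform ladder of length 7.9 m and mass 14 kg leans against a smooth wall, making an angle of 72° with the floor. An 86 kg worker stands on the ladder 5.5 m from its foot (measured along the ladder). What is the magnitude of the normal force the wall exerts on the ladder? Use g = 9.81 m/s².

N_wall ≈ 213 N

Taking torques about the foot of the ladder:
Ladder weight 14×9.81 = 137.3 N acts at 3.95 m along the ladder; its horizontal arm is 3.95·cos72° = 1.221 m → τ = 167.6 N·m clockwise.
Worker: 86×9.81 = 843.7 N at 5.5 m → arm 1.7 m → τ = 1434 N·m clockwise.
Wall normal N acts horizontally at the top; its moment arm is the height L sinθ = 7.9·sin72° = 7.513 m, counterclockwise.
Balancing moments: N × 7.513 = 1602, giving N = 213 N.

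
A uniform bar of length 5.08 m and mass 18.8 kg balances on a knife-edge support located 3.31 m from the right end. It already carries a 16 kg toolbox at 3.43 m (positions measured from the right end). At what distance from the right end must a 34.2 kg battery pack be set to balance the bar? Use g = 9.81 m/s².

x ≈ 3.68 m from the right end

Sum moments about the knife-edge support (at 3.31 m from the right end) (the support reaction has zero arm there).
Beam weight: 18.8 × 9.81 = 184.4 N down at 2.54 m → arm 0.77 m, τ = 184.4 × 0.77 = 142 N·m clockwise.
Toolbox: 16 × 9.81 = 157 N down at 3.43 m → arm 0.12 m, τ = 157 × 0.12 = 18.84 N·m counterclockwise.
Net moment of existing loads = 123.2 N·m clockwise.
The battery pack weighs 34.2 × 9.81 = 335.5 N and must supply an equal counterclockwise moment, so its lever arm about the knife-edge support is 123.2 / 335.5 = 0.367 m.
That puts it at 3.31 + 0.367 = 3.68 m from the right end.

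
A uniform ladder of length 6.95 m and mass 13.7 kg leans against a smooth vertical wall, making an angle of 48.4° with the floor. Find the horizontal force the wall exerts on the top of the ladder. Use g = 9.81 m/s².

Take moments about the foot of the ladder.
Ladder weight 13.7×9.81 = 134.4 N acts at 3.475 m along the ladder; its horizontal arm is 3.475·cos48.4° = 2.307 m → τ = 310.1 N·m clockwise.
Wall normal N acts horizontally at the top; its moment arm is the height L sinθ = 6.95·sin48.4° = 5.197 m, counterclockwise.
For rotational equilibrium, N × 5.197 = 310.1, so N = 59.7 N.

N_wall ≈ 59.7 N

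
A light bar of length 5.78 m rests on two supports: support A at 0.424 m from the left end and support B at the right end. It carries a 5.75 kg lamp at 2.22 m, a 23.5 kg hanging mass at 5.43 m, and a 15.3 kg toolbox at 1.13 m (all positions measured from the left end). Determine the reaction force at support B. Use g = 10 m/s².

R_B ≈ 259 N

Taking torques about support A:
Lamp: 5.75 × 10 = 57.5 N down at 2.22 m → arm 1.796 m, τ = 57.5 × 1.796 = 103.3 N·m clockwise.
Hanging mass: 23.5 × 10 = 235 N down at 5.43 m → arm 5.006 m, τ = 235 × 5.006 = 1176 N·m clockwise.
Toolbox: 15.3 × 10 = 153 N down at 1.13 m → arm 0.706 m, τ = 153 × 0.706 = 108 N·m clockwise.
Net load moment about support A = 1387 N·m clockwise.
Reaction R at support B is upward at 5.78 m, arm 5.356 m → moment R × 5.356 counterclockwise.
Balancing moments: R × 5.356 = 1387, giving R = 259 N.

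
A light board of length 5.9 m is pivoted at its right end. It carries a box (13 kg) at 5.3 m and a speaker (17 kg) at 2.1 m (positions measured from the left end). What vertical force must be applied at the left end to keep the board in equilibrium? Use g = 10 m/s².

F ≈ 123 N

Choose the right end as the axis so the unknown pivot reaction has zero arm there.
Box: 13 × 10 = 130 N down at 5.3 m → arm 0.6 m, τ = 130 × 0.6 = 78 N·m counterclockwise.
Speaker: 17 × 10 = 170 N down at 2.1 m → arm 3.8 m, τ = 170 × 3.8 = 646 N·m counterclockwise.
Net moment of the loads = 724 N·m counterclockwise.
The upward force F acts at the left end, arm 5.9 m, giving F × 5.9 clockwise.
For rotational equilibrium, F × 5.9 = 724, so F = 724 / 5.9 = 123 N.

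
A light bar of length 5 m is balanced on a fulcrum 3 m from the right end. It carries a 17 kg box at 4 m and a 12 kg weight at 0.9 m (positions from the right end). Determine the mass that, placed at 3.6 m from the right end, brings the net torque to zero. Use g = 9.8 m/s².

Choose the fulcrum (at 3 m from the right end) as the axis so the support reaction has zero arm there.
Box: 17 × 9.8 = 166.6 N down at 4 m → arm 1 m, τ = 166.6 × 1 = 166.6 N·m counterclockwise.
Weight: 12 × 9.8 = 117.6 N down at 0.9 m → arm 2.1 m, τ = 117.6 × 2.1 = 247 N·m clockwise.
Net moment of known loads = 80.4 N·m clockwise.
An unknown mass m at 3.6 m has arm 0.6 m; its moment is m·g·0.6 counterclockwise.
Balancing moments: m × 9.8 × 0.6 = 80.4, giving m = 80.4 / (9.8 × 0.6) = 13.7 kg.

m ≈ 13.7 kg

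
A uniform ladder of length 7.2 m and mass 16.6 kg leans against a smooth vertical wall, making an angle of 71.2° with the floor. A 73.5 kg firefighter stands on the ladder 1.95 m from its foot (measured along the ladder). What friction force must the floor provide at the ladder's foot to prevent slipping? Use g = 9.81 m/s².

f ≈ 94.2 N

Choose the foot of the ladder as the axis so the floor normal and friction both act there and drop out.
Ladder weight 16.6×9.81 = 162.8 N acts at 3.6 m along the ladder; its horizontal arm is 3.6·cos71.2° = 1.16 m → τ = 188.8 N·m clockwise.
Firefighter: 73.5×9.81 = 721 N at 1.95 m → arm 0.6284 m → τ = 453.1 N·m clockwise.
Wall normal N acts horizontally at the top; its moment arm is the height L sinθ = 7.2·sin71.2° = 6.816 m, counterclockwise.
For rotational equilibrium, N × 6.816 = 641.9, so N = 94.2 N.
ΣFx = 0: friction at the foot balances the wall's push, so f = N_wall = 94.2 N.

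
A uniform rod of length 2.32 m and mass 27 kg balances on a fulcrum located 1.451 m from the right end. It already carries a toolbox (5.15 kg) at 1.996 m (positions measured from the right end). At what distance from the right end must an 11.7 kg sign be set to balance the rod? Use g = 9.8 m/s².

About the fulcrum (at 1.451 m from the right end):
Beam weight: 27 × 9.8 = 264.6 N down at 1.16 m → arm 0.291 m, τ = 264.6 × 0.291 = 77 N·m clockwise.
Toolbox: 5.15 × 9.8 = 50.47 N down at 1.996 m → arm 0.545 m, τ = 50.47 × 0.545 = 27.51 N·m counterclockwise.
Net moment of existing loads = 49.49 N·m clockwise.
The sign weighs 11.7 × 9.8 = 114.7 N and must supply an equal counterclockwise moment, so its lever arm about the fulcrum is 49.49 / 114.7 = 0.431 m.
That puts it at 1.451 + 0.431 = 1.88 m from the right end.

x ≈ 1.88 m from the right end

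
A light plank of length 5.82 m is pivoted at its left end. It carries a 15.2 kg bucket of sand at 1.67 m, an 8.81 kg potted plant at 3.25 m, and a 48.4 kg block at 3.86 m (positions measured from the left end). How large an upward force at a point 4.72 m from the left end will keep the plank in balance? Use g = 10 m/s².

Choose the left end as the axis so the unknown pivot reaction has zero arm there.
Bucket of sand: 15.2 × 10 = 152 N down at 1.67 m → arm 1.67 m, τ = 152 × 1.67 = 253.8 N·m clockwise.
Potted plant: 8.81 × 10 = 88.1 N down at 3.25 m → arm 3.25 m, τ = 88.1 × 3.25 = 286.3 N·m clockwise.
Block: 48.4 × 10 = 484 N down at 3.86 m → arm 3.86 m, τ = 484 × 3.86 = 1868 N·m clockwise.
Net moment of the loads = 2408 N·m clockwise.
The upward force F acts at a point 4.72 m from the left end, arm 4.72 m, giving F × 4.72 counterclockwise.
Στ = 0 ⇒ F × 4.72 = 2408 ⇒ F = 2408 / 4.72 = 510 N.

F ≈ 510 N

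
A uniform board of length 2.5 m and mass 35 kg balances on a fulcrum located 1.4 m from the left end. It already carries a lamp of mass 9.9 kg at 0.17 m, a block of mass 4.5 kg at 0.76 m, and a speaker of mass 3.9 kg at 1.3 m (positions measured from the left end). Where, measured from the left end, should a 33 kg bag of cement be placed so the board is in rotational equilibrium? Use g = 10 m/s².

x ≈ 2.03 m from the left end

Taking torques about the fulcrum (at 1.4 m from the left end):
Beam weight: 35 × 10 = 350 N down at 1.25 m → arm 0.15 m, τ = 350 × 0.15 = 52.5 N·m counterclockwise.
Lamp: 9.9 × 10 = 99 N down at 0.17 m → arm 1.23 m, τ = 99 × 1.23 = 121.8 N·m counterclockwise.
Block: 4.5 × 10 = 45 N down at 0.76 m → arm 0.64 m, τ = 45 × 0.64 = 28.8 N·m counterclockwise.
Speaker: 3.9 × 10 = 39 N down at 1.3 m → arm 0.1 m, τ = 39 × 0.1 = 3.9 N·m counterclockwise.
Net moment of existing loads = 207 N·m counterclockwise.
The bag of cement weighs 33 × 10 = 330 N and must supply an equal clockwise moment, so its lever arm about the fulcrum is 207 / 330 = 0.627 m.
That puts it at 1.4 + 0.627 = 2.03 m from the left end.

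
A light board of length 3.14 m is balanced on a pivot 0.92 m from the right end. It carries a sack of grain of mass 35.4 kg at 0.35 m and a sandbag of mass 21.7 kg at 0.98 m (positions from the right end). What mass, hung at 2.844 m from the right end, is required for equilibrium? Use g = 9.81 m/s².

m ≈ 9.81 kg

Sum moments about the pivot (at 0.92 m from the right end) (the support reaction has zero arm there).
Sack of grain: 35.4 × 9.81 = 347.3 N down at 0.35 m → arm 0.57 m, τ = 347.3 × 0.57 = 198 N·m clockwise.
Sandbag: 21.7 × 9.81 = 212.9 N down at 0.98 m → arm 0.06 m, τ = 212.9 × 0.06 = 12.77 N·m counterclockwise.
Net moment of known loads = 185.2 N·m clockwise.
An unknown mass m at 2.844 m has arm 1.924 m; its moment is m·g·1.924 counterclockwise.
For rotational equilibrium, m × 9.81 × 1.924 = 185.2, so m = 185.2 / (9.81 × 1.924) = 9.81 kg.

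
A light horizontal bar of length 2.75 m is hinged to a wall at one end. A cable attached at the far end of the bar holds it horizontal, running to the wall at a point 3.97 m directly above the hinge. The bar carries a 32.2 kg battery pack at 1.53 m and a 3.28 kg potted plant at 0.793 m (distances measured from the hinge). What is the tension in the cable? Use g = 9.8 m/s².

T ≈ 225 N

Taking torques about the hinge:
Battery pack: 32.2 × 9.8 = 315.6 N down at 1.53 m → arm 1.53 m, τ = 315.6 × 1.53 = 482.9 N·m clockwise.
Potted plant: 3.28 × 9.8 = 32.14 N down at 0.793 m → arm 0.793 m, τ = 32.14 × 0.793 = 25.49 N·m clockwise.
Total clockwise load moment = 508.4 N·m.
The cable tension T acts at 2.75 m; only its component perpendicular to the bar, T sinθ, produces torque. sinθ = h/√(h²+d²) = 3.97/√(3.97²+2.75²) = 0.822.
Setting net torque to zero: T × 2.75 × 0.822 = 508.4 → T = 508.4 / 2.26 = 225 N.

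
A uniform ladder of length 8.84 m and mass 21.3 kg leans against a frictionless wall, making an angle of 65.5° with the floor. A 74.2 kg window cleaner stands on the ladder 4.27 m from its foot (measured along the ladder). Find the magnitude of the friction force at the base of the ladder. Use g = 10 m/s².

f ≈ 212 N

Taking torques about the foot of the ladder:
Ladder weight 21.3×10 = 213 N acts at 4.42 m along the ladder; its horizontal arm is 4.42·cos65.5° = 1.833 m → τ = 390.4 N·m clockwise.
Window cleaner: 74.2×10 = 742 N at 4.27 m → arm 1.771 m → τ = 1314 N·m clockwise.
Wall normal N acts horizontally at the top; its moment arm is the height L sinθ = 8.84·sin65.5° = 8.044 m, counterclockwise.
Στ = 0 ⇒ N × 8.044 = 1704 ⇒ N = 212 N.
ΣFx = 0: friction at the foot balances the wall's push, so f = N_wall = 212 N.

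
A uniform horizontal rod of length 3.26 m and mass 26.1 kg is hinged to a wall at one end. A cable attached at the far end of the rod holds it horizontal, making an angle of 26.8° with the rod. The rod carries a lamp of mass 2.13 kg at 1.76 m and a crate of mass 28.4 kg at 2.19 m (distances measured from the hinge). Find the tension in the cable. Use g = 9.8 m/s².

Take moments about the hinge.
Beam weight: 26.1 × 9.8 = 255.8 N down at 1.63 m → arm 1.63 m, τ = 255.8 × 1.63 = 417 N·m clockwise.
Lamp: 2.13 × 9.8 = 20.87 N down at 1.76 m → arm 1.76 m, τ = 20.87 × 1.76 = 36.73 N·m clockwise.
Crate: 28.4 × 9.8 = 278.3 N down at 2.19 m → arm 2.19 m, τ = 278.3 × 2.19 = 609.5 N·m clockwise.
Total clockwise load moment = 1063 N·m.
The cable tension T acts at 3.26 m; only its component perpendicular to the rod, T sinθ, produces torque. sin 26.8° = 0.4509.
Setting net torque to zero: T × 3.26 × 0.4509 = 1063 → T = 1063 / 1.47 = 723 N.

T ≈ 723 N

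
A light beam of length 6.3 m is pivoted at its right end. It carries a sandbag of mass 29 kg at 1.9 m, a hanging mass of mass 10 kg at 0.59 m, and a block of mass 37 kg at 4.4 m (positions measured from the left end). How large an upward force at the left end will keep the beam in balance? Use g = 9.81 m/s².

F ≈ 397 N

Taking torques about the right end:
Sandbag: 29 × 9.81 = 284.5 N down at 1.9 m → arm 4.4 m, τ = 284.5 × 4.4 = 1252 N·m counterclockwise.
Hanging mass: 10 × 9.81 = 98.1 N down at 0.59 m → arm 5.71 m, τ = 98.1 × 5.71 = 560.2 N·m counterclockwise.
Block: 37 × 9.81 = 363 N down at 4.4 m → arm 1.9 m, τ = 363 × 1.9 = 689.7 N·m counterclockwise.
Net moment of the loads = 2502 N·m counterclockwise.
The upward force F acts at the left end, arm 6.3 m, giving F × 6.3 clockwise.
For rotational equilibrium, F × 6.3 = 2502, so F = 2502 / 6.3 = 397 N.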